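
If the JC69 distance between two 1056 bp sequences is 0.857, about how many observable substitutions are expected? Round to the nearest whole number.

Invert JC69: p = (3/4)(1 − e^(−4d/3)) = 0.75 × (1 − e^(-1.142667)) = 0.75 × (1 − 0.318967) = 0.510775.
Expected differing sites = pL ≈ 0.510775 × 1056 = 539.3784 ≈ 539.

539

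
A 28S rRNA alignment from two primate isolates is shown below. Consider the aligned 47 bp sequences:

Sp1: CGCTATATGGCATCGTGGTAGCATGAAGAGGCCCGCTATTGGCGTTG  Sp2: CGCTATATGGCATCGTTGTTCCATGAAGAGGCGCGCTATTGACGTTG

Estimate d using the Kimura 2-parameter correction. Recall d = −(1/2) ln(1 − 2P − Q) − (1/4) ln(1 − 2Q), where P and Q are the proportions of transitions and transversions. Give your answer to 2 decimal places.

Of 47 sites, 1 differences are transitions and 4 are transversions, so P = 1/47 ≈ 0.021277 and Q = 4/47 ≈ 0.085106.
Under the Kimura two-parameter model, d = −½ ln(1 − 2P − Q) − ¼ ln(1 − 2Q).
1 − 2P − Q = 0.87234, giving −½ ln(0.87234) = 0.068288.
1 − 2Q = 0.829788, giving −¼ ln(0.829788) = 0.046646.
d = 0.068288 + 0.046646 = 0.114934.

0.11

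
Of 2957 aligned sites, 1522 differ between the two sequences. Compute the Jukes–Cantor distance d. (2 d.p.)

p = 1522/2957 ≈ 0.514711.
d = −(3/4) ln(1 − 4p/3) = −0.75 ln(1 − 0.686281) = −0.75 ln(0.313719)
  = −0.75 × (-1.159258) = 0.869444 substitutions/site.

0.87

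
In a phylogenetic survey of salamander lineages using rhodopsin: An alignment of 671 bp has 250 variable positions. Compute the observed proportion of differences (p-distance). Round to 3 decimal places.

p = 250/671 = 0.372578… ≈ 0.373 (to 3 d.p.).

0.373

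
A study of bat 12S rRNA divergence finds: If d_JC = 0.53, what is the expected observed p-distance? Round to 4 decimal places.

p = (3/4)(1 − e^(−4d/3)) = 0.75 × (1 − e^(-0.706667)) = 0.75 × (1 − 0.493286) = 0.380036.

0.3800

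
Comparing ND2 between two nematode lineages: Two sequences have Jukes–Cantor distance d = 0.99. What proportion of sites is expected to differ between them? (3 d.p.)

p = (3/4)(1 − e^(−4d/3)) = 0.75 × (1 − e^(-1.32)) = 0.75 × (1 − 0.267135) = 0.549649.

0.550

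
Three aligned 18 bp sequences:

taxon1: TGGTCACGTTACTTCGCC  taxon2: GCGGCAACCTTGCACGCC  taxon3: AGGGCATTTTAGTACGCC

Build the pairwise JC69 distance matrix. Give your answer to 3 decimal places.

taxon1–taxon2: 10/18 sites differ → p ≈ 0.555556, d = −0.75 ln(1 − 0.740741) = 1.012446 ≈ 1.012.
taxon1–taxon3: 6/18 sites differ → p ≈ 0.333333, d = −0.75 ln(1 − 0.444444) = 0.440839 ≈ 0.441.
taxon2–taxon3: 7/18 sites differ → p ≈ 0.388889, d = −0.75 ln(1 − 0.518519) = 0.548166 ≈ 0.548.

d(taxon1,taxon2) = 1.012, d(taxon1,taxon3) = 0.441, d(taxon2,taxon3) = 0.548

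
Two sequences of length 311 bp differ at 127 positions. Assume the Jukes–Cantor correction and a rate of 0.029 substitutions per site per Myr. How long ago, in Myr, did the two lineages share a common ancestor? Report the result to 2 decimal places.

10.17

p = 127/311 ≈ 0.40836.
d = −(3/4) ln(1 − 4p/3) = −0.75 ln(1 − 0.54448) = −0.75 ln(0.45552)
  = −0.75 × (-0.786316) = 0.589737 substitutions/site.
Under a molecular clock d = 2μt, so t = d/(2μ) = 0.589737 / (2 × 0.029) = 10.17 Myr.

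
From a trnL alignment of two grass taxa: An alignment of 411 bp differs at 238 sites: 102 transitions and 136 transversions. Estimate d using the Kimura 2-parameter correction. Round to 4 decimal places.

P = 102/411 ≈ 0.248175 and Q = 136/411 ≈ 0.3309.
Under the Kimura two-parameter model, d = −½ ln(1 − 2P − Q) − ¼ ln(1 − 2Q).
1 − 2P − Q = 0.17275, giving −½ ln(0.17275) = 0.877955.
1 − 2Q = 0.3382, giving −¼ ln(0.3382) = 0.271029.
d = 0.877955 + 0.271029 = 1.148984.

1.1490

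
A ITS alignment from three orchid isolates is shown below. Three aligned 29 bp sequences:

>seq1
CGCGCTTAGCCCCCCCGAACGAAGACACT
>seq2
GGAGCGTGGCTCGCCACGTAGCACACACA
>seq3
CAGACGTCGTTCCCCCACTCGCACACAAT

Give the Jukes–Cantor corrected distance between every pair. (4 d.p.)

seq1–seq2: 14/29 sites differ → p ≈ 0.482759, d = −0.75 ln(1 − 0.643679) = 0.773942 ≈ 0.7739.
seq1–seq3: 13/29 sites differ → p ≈ 0.448276, d = −0.75 ln(1 − 0.597701) = 0.682920 ≈ 0.6829.
seq2–seq3: 13/29 sites differ → p ≈ 0.448276, d = −0.75 ln(1 − 0.597701) = 0.682920 ≈ 0.6829.

d(seq1,seq2) = 0.7739, d(seq1,seq3) = 0.6829, d(seq2,seq3) = 0.6829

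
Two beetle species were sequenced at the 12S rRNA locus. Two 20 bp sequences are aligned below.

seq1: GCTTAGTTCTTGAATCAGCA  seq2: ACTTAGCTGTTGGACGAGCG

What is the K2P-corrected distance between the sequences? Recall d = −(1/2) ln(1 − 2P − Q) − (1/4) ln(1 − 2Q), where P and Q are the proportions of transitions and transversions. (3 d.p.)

Of 20 sites, 5 differences are transitions and 2 are transversions, so P = 5/20 = 0.25 and Q = 2/20 = 0.1.
Under the Kimura two-parameter model, d = −½ ln(1 − 2P − Q) − ¼ ln(1 − 2Q).
1 − 2P − Q = 0.4, giving −½ ln(0.4) = 0.458145.
1 − 2Q = 0.8, giving −¼ ln(0.8) = 0.055786.
d = 0.458145 + 0.055786 = 0.513931.

0.514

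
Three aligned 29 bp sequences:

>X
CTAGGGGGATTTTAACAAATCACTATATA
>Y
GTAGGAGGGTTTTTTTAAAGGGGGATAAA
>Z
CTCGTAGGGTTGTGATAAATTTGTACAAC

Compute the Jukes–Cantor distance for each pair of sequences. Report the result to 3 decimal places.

d(X,Y) = 0.602, d(X,Z) = 0.683, d(Y,Z) = 0.602

X–Y: 12/29 sites differ → p ≈ 0.413793, d = −0.75 ln(1 − 0.551724) = 0.601760 ≈ 0.602.
X–Z: 13/29 sites differ → p ≈ 0.448276, d = −0.75 ln(1 − 0.597701) = 0.682920 ≈ 0.683.
Y–Z: 12/29 sites differ → p ≈ 0.413793, d = −0.75 ln(1 − 0.551724) = 0.601760 ≈ 0.602.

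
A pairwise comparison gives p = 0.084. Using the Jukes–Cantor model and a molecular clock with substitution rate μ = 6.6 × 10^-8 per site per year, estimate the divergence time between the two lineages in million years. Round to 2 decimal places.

d = −(3/4) ln(1 − 4p/3) = −0.75 ln(1 − 0.112) = −0.75 ln(0.888)
  = −0.75 × (-0.118784) = 0.089088 substitutions/site.
Under a molecular clock d = 2μt, so t = d/(2μ) = 0.089088 / (2 × 6.6 × 10^-8) = 0.67 million years.

0.67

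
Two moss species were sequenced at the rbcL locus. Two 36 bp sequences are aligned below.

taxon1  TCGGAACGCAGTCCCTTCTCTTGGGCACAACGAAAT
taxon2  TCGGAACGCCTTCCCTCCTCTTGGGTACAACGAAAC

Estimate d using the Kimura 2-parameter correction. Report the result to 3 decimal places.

0.155

Of 36 sites, 3 differences are transitions and 2 are transversions, so P = 3/36 ≈ 0.083333 and Q = 2/36 ≈ 0.055556.
Under the Kimura two-parameter model, d = −½ ln(1 − 2P − Q) − ¼ ln(1 − 2Q).
1 − 2P − Q = 0.777778, giving −½ ln(0.777778) = 0.125657.
1 − 2Q = 0.888888, giving −¼ ln(0.888888) = 0.029446.
d = 0.125657 + 0.029446 = 0.155103.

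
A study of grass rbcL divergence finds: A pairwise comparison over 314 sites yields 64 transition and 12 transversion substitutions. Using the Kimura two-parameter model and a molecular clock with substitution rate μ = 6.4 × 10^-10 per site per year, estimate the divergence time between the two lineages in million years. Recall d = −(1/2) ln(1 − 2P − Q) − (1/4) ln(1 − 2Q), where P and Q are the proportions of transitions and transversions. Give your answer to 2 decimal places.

P = 64/314 ≈ 0.203822 and Q = 12/314 ≈ 0.038217.
Under the Kimura two-parameter model, d = −½ ln(1 − 2P − Q) − ¼ ln(1 − 2Q).
1 − 2P − Q = 0.554139, giving −½ ln(0.554139) = 0.295170.
1 − 2Q = 0.923566, giving −¼ ln(0.923566) = 0.019878.
d = 0.295170 + 0.019878 = 0.315048.
Under a molecular clock d = 2μt, so t = d/(2μ) = 0.315048 / (2 × 6.4 × 10^-10) = 246.13 million years.

246.13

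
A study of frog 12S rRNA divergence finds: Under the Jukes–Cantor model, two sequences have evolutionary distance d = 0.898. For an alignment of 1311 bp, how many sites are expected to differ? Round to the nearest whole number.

Invert JC69: p = (3/4)(1 − e^(−4d/3)) = 0.75 × (1 − e^(-1.197333)) = 0.75 × (1 − 0.301999) = 0.523501.
Expected differing sites = pL ≈ 0.523501 × 1311 = 686.309811 ≈ 686.

686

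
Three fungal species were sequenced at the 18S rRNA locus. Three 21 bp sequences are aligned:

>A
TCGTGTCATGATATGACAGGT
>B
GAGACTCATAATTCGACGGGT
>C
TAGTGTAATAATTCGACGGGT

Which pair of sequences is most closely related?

B and C

A–B: 8/21 differ, p = 0.381, d = 0.532.
A–C: 6/21 differ, p = 0.286, d = 0.360.
B–C: 4/21 differ, p = 0.190, d = 0.220.
The smallest distance is between B and C.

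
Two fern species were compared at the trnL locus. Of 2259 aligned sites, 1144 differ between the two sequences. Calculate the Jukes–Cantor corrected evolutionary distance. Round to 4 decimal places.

p = 1144/2259 ≈ 0.506419.
d = −(3/4) ln(1 − 4p/3) = −0.75 ln(1 − 0.675225) = −0.75 ln(0.324775)
  = −0.75 × (-1.124623) = 0.843467 substitutions/site.

0.8435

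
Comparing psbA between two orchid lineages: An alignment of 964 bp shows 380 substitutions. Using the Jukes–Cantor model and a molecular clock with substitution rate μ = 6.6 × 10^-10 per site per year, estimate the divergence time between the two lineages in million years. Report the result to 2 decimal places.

p = 380/964 ≈ 0.394191.
d = −(3/4) ln(1 − 4p/3) = −0.75 ln(1 − 0.525588) = −0.75 ln(0.474412)
  = −0.75 × (-0.745679) = 0.559259 substitutions/site.
Under a molecular clock d = 2μt, so t = d/(2μ) = 0.559259 / (2 × 6.6 × 10^-10) = 423.68 million years.

423.68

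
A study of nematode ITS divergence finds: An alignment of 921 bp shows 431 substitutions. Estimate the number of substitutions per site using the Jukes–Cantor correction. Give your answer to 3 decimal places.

0.734

p = 431/921 ≈ 0.46797.
d = −(3/4) ln(1 − 4p/3) = −0.75 ln(1 − 0.62396) = −0.75 ln(0.37604)
  = −0.75 × (-0.978060) = 0.733545 substitutions/site.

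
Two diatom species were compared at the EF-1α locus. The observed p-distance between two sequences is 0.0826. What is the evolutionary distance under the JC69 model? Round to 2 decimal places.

0.09

d = −(3/4) ln(1 − 4p/3) = −0.75 ln(1 − 0.110133) = −0.75 ln(0.889867)
  = −0.75 × (-0.116683) = 0.087512 substitutions/site.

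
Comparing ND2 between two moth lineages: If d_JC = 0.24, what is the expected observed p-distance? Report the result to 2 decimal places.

p = (3/4)(1 − e^(−4d/3)) = 0.75 × (1 − e^(-0.32)) = 0.75 × (1 − 0.726149) = 0.205388.

0.21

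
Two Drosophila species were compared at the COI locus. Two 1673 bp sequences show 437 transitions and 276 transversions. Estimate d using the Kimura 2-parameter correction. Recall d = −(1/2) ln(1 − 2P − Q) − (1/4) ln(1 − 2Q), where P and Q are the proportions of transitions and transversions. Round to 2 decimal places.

0.68

P = 437/1673 ≈ 0.261207 and Q = 276/1673 ≈ 0.164973.
Under the Kimura two-parameter model, d = −½ ln(1 − 2P − Q) − ¼ ln(1 − 2Q).
1 − 2P − Q = 0.312613, giving −½ ln(0.312613) = 0.581395.
1 − 2Q = 0.670054, giving −¼ ln(0.670054) = 0.100099.
d = 0.581395 + 0.100099 = 0.681494.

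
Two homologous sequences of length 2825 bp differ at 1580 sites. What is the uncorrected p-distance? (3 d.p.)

p = 1580/2825 = 0.559292… ≈ 0.559 (to 3 d.p.).

0.559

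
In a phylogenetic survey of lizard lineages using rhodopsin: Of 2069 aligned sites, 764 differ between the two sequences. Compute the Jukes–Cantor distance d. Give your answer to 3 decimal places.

0.508

p = 764/2069 ≈ 0.369261.
d = −(3/4) ln(1 − 4p/3) = −0.75 ln(1 − 0.492348) = −0.75 ln(0.507652)
  = −0.75 × (-0.677959) = 0.508469 substitutions/site.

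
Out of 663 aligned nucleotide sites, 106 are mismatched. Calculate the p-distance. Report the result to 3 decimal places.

p = 106/663 = 0.159879… ≈ 0.160 (to 3 d.p.).

0.160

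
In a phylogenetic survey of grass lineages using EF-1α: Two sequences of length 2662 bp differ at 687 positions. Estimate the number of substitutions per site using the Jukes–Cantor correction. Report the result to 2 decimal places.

0.32

p = 687/2662 ≈ 0.258077.
d = −(3/4) ln(1 − 4p/3) = −0.75 ln(1 − 0.344103) = −0.75 ln(0.655897)
  = −0.75 × (-0.421752) = 0.316314 substitutions/site.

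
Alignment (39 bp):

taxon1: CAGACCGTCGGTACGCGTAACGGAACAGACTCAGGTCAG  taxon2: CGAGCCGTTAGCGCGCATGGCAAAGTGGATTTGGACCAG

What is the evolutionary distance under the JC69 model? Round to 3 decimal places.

0.863

The sequences differ at 20 of 39 sites, so p = 20/39 ≈ 0.512821.
d = −(3/4) ln(1 − 4p/3) = −0.75 ln(1 − 0.683761) = −0.75 ln(0.316239)
  = −0.75 × (-1.151257) = 0.863443 substitutions/site.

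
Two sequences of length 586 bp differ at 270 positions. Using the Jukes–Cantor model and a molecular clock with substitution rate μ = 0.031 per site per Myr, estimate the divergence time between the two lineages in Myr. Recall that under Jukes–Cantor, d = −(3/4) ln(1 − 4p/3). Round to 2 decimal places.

11.53

p = 270/586 ≈ 0.460751.
d = −(3/4) ln(1 − 4p/3) = −0.75 ln(1 − 0.614335) = −0.75 ln(0.385665)
  = −0.75 × (-0.952786) = 0.714590 substitutions/site.
Under a molecular clock d = 2μt, so t = d/(2μ) = 0.714590 / (2 × 0.031) = 11.53 Myr.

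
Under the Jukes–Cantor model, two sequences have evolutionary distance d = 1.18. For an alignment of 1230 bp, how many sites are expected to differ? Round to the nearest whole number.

Invert JC69: p = (3/4)(1 − e^(−4d/3)) = 0.75 × (1 − e^(-1.573333)) = 0.75 × (1 − 0.207353) = 0.594485.
Expected differing sites = pL ≈ 0.594485 × 1230 = 731.21655 ≈ 731.

731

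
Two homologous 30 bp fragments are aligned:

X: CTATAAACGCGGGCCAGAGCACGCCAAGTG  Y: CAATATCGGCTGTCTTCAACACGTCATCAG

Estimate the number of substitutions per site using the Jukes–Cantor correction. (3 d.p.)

0.730

The sequences differ at 14 of 30 sites, so p = 14/30 ≈ 0.466667.
d = −(3/4) ln(1 − 4p/3) = −0.75 ln(1 − 0.622223) = −0.75 ln(0.377777)
  = −0.75 × (-0.973451) = 0.730088 substitutions/site.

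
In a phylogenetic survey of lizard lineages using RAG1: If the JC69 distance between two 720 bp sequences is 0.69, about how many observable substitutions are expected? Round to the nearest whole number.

Invert JC69: p = (3/4)(1 − e^(−4d/3)) = 0.75 × (1 − e^(-0.92)) = 0.75 × (1 − 0.398519) = 0.451111.
Expected differing sites = pL ≈ 0.451111 × 720 = 324.79992 ≈ 325.

325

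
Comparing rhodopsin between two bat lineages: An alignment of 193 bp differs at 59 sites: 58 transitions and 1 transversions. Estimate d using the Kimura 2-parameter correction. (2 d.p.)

0.47

P = 58/193 ≈ 0.300518 and Q = 1/193 ≈ 0.005181.
Under the Kimura two-parameter model, d = −½ ln(1 − 2P − Q) − ¼ ln(1 − 2Q).
1 − 2P − Q = 0.393783, giving −½ ln(0.393783) = 0.465978.
1 − 2Q = 0.989638, giving −¼ ln(0.989638) = 0.002604.
d = 0.465978 + 0.002604 = 0.468582.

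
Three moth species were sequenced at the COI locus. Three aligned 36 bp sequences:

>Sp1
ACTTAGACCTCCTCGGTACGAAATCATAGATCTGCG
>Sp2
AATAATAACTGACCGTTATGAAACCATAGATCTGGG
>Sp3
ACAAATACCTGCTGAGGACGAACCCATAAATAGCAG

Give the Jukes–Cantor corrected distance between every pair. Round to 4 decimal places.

d(Sp1,Sp2) = 0.3924, d(Sp1,Sp3) = 0.5482, d(Sp2,Sp3) = 0.6735

Sp1–Sp2: 11/36 sites differ → p ≈ 0.305556, d = −0.75 ln(1 − 0.407408) = 0.392437 ≈ 0.3924.
Sp1–Sp3: 14/36 sites differ → p ≈ 0.388889, d = −0.75 ln(1 − 0.518519) = 0.548166 ≈ 0.5482.
Sp2–Sp3: 16/36 sites differ → p ≈ 0.444444, d = −0.75 ln(1 − 0.592592) = 0.673455 ≈ 0.6735.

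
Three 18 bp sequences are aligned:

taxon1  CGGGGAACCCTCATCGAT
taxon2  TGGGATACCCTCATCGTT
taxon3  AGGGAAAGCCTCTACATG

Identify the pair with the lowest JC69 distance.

taxon1 and taxon2

taxon1–taxon2: 4/18 differ, p = 0.222, d = 0.264.
taxon1–taxon3: 8/18 differ, p = 0.444, d = 0.673.
taxon2–taxon3: 7/18 differ, p = 0.389, d = 0.548.
The smallest distance is between taxon1 and taxon2.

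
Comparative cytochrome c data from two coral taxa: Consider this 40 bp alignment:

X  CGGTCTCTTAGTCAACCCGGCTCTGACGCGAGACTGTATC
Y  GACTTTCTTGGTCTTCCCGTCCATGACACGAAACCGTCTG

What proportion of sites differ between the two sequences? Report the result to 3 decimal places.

The sequences differ at 15 of 40 positions.
p = 15/40 = 0.375.

0.375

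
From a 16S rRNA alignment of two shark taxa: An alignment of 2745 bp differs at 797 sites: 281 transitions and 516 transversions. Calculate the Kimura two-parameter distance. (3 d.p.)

P = 281/2745 ≈ 0.102368 and Q = 516/2745 ≈ 0.187978.
Under the Kimura two-parameter model, d = −½ ln(1 − 2P − Q) − ¼ ln(1 − 2Q).
1 − 2P − Q = 0.607286, giving −½ ln(0.607286) = 0.249378.
1 − 2Q = 0.624044, giving −¼ ln(0.624044) = 0.117884.
d = 0.249378 + 0.117884 = 0.367262.

0.367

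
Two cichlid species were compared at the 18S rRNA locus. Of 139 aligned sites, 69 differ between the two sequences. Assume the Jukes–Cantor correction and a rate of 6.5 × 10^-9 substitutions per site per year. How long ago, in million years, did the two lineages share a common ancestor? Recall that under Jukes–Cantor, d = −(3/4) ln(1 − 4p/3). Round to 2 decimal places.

62.56

p = 69/139 ≈ 0.496403.
d = −(3/4) ln(1 − 4p/3) = −0.75 ln(1 − 0.661871) = −0.75 ln(0.338129)
  = −0.75 × (-1.084328) = 0.813246 substitutions/site.
Under a molecular clock d = 2μt, so t = d/(2μ) = 0.813246 / (2 × 6.5 × 10^-9) = 62.56 million years.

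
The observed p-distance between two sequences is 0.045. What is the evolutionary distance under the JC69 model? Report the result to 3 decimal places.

d = −(3/4) ln(1 − 4p/3) = −0.75 ln(1 − 0.06) = −0.75 ln(0.94)
  = −0.75 × (-0.061875) = 0.046406 substitutions/site.

0.046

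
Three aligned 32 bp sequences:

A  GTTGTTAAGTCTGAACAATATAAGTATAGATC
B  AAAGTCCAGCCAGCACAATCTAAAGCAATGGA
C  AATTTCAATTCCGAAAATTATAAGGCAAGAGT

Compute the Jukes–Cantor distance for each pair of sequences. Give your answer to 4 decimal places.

A–B: 17/32 sites differ → p = 0.53125, d = −0.75 ln(1 − 0.708333) = 0.924107 ≈ 0.9241.
A–C: 13/32 sites differ → p = 0.40625, d = −0.75 ln(1 − 0.541667) = 0.585119 ≈ 0.5851.
B–C: 14/32 sites differ → p = 0.4375, d = −0.75 ln(1 − 0.583333) = 0.656601 ≈ 0.6566.

d(A,B) = 0.9241, d(A,C) = 0.5851, d(B,C) = 0.6566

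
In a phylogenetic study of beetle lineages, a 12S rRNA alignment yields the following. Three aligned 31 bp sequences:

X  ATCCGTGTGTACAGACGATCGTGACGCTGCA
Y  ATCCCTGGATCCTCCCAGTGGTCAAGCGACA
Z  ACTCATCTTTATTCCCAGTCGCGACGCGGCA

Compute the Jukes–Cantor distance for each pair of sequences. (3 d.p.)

X–Y: 14/31 sites differ → p ≈ 0.451613, d = −0.75 ln(1 − 0.602151) = 0.691262 ≈ 0.691.
X–Z: 13/31 sites differ → p ≈ 0.419355, d = −0.75 ln(1 − 0.55914) = 0.614271 ≈ 0.614.
Y–Z: 13/31 sites differ → p ≈ 0.419355, d = −0.75 ln(1 − 0.55914) = 0.614271 ≈ 0.614.

d(X,Y) = 0.691, d(X,Z) = 0.614, d(Y,Z) = 0.614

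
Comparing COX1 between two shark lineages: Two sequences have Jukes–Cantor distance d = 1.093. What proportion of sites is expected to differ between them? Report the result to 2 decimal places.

p = (3/4)(1 − e^(−4d/3)) = 0.75 × (1 − e^(-1.457333)) = 0.75 × (1 − 0.232856) = 0.575358.

0.58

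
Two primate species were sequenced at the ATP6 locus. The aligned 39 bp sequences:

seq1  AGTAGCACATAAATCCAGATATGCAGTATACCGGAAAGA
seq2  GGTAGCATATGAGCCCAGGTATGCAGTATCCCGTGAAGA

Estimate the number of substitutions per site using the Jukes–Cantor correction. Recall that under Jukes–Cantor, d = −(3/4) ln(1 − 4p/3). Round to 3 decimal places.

The sequences differ at 9 of 39 sites (1, 8, 11, 13, 14, 19, 30, 34, 35), so p = 9/39 ≈ 0.230769.
d = −(3/4) ln(1 − 4p/3) = −0.75 ln(1 − 0.307692) = −0.75 ln(0.692308)
  = −0.75 × (-0.367724) = 0.275793 substitutions/site.

0.276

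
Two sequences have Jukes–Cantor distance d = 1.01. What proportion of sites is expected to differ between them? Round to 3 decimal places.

0.555

p = (3/4)(1 − e^(−4d/3)) = 0.75 × (1 − e^(-1.346667)) = 0.75 × (1 − 0.260106) = 0.554921.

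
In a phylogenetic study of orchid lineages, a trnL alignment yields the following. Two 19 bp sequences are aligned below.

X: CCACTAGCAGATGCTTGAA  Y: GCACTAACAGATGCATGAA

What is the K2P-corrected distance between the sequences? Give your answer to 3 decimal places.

0.177

Of 19 sites, 1 differences are transitions and 2 are transversions, so P = 1/19 ≈ 0.052632 and Q = 2/19 ≈ 0.105263.
Under the Kimura two-parameter model, d = −½ ln(1 − 2P − Q) − ¼ ln(1 − 2Q).
1 − 2P − Q = 0.789473, giving −½ ln(0.789473) = 0.118195.
1 − 2Q = 0.789474, giving −¼ ln(0.789474) = 0.059097.
d = 0.118195 + 0.059097 = 0.177292.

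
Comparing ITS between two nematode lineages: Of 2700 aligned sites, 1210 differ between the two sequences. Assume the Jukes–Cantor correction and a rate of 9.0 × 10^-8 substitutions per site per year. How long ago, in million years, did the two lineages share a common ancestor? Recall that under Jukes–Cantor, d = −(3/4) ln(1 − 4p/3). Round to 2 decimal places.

p = 1210/2700 ≈ 0.448148.
d = −(3/4) ln(1 − 4p/3) = −0.75 ln(1 − 0.597531) = −0.75 ln(0.402469)
  = −0.75 × (-0.910137) = 0.682603 substitutions/site.
Under a molecular clock d = 2μt, so t = d/(2μ) = 0.682603 / (2 × 9.0 × 10^-8) = 3.79 million years.

3.79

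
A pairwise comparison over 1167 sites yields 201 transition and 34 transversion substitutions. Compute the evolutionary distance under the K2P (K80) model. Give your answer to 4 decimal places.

0.2489

P = 201/1167 ≈ 0.172237 and Q = 34/1167 ≈ 0.029135.
Under the Kimura two-parameter model, d = −½ ln(1 − 2P − Q) − ¼ ln(1 − 2Q).
1 − 2P − Q = 0.626391, giving −½ ln(0.626391) = 0.233890.
1 − 2Q = 0.94173, giving −¼ ln(0.94173) = 0.015009.
d = 0.233890 + 0.015009 = 0.248899.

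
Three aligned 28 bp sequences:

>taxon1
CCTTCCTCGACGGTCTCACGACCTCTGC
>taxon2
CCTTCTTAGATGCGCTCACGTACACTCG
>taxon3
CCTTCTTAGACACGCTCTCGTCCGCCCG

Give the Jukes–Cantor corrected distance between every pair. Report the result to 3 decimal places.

d(taxon1,taxon2) = 0.485, d(taxon1,taxon3) = 0.556, d(taxon2,taxon3) = 0.252

taxon1–taxon2: 10/28 sites differ → p ≈ 0.357143, d = −0.75 ln(1 − 0.476191) = 0.484971 ≈ 0.485.
taxon1–taxon3: 11/28 sites differ → p ≈ 0.392857, d = −0.75 ln(1 − 0.523809) = 0.556452 ≈ 0.556.
taxon2–taxon3: 6/28 sites differ → p ≈ 0.214286, d = −0.75 ln(1 − 0.285715) = 0.252355 ≈ 0.252.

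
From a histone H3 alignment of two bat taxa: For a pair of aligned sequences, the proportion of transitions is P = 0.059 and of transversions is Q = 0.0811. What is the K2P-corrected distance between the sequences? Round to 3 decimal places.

Under the Kimura two-parameter model, d = −½ ln(1 − 2P − Q) − ¼ ln(1 − 2Q).
1 − 2P − Q = 0.8009, giving −½ ln(0.8009) = 0.111010.
1 − 2Q = 0.8378, giving −¼ ln(0.8378) = 0.044244.
d = 0.111010 + 0.044244 = 0.155254.

0.155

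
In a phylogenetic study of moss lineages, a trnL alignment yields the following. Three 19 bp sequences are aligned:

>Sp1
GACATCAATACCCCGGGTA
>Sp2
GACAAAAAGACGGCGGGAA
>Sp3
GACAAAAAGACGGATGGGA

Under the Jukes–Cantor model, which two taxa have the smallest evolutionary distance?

Sp1–Sp2: 6/19 differ, p = 0.316, d = 0.410.
Sp1–Sp3: 8/19 differ, p = 0.421, d = 0.618.
Sp2–Sp3: 3/19 differ, p = 0.158, d = 0.177.
The smallest distance is between Sp2 and Sp3.

Sp2 and Sp3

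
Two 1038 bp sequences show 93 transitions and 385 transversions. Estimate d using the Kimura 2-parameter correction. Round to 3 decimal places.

0.738

P = 93/1038 ≈ 0.089595 and Q = 385/1038 ≈ 0.370906.
Under the Kimura two-parameter model, d = −½ ln(1 − 2P − Q) − ¼ ln(1 − 2Q).
1 − 2P − Q = 0.449904, giving −½ ln(0.449904) = 0.399361.
1 − 2Q = 0.258188, giving −¼ ln(0.258188) = 0.338517.
d = 0.399361 + 0.338517 = 0.737878.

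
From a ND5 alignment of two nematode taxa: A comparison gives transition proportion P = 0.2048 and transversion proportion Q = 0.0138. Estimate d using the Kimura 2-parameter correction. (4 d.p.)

Under the Kimura two-parameter model, d = −½ ln(1 − 2P − Q) − ¼ ln(1 − 2Q).
1 − 2P − Q = 0.5766, giving −½ ln(0.5766) = 0.275303.
1 − 2Q = 0.9724, giving −¼ ln(0.9724) = 0.006997.
d = 0.275303 + 0.006997 = 0.282300.

0.2823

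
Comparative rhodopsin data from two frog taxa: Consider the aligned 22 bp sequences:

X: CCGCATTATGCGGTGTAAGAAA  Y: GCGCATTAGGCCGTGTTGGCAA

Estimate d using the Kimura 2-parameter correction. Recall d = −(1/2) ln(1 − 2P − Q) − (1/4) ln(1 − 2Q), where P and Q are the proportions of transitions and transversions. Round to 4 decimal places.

0.3430

Of 22 sites, 1 differences are transitions and 5 are transversions, so P = 1/22 ≈ 0.045455 and Q = 5/22 ≈ 0.227273.
Under the Kimura two-parameter model, d = −½ ln(1 − 2P − Q) − ¼ ln(1 − 2Q).
1 − 2P − Q = 0.681817, giving −½ ln(0.681817) = 0.191497.
1 − 2Q = 0.545454, giving −¼ ln(0.545454) = 0.151534.
d = 0.191497 + 0.151534 = 0.343031.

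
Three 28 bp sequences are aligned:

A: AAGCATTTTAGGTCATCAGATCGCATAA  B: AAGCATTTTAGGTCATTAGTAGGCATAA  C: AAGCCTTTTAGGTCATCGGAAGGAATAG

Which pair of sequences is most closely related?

A–B: 4/28 differ, p = 0.143, d = 0.158.
A–C: 6/28 differ, p = 0.214, d = 0.252.
B–C: 6/28 differ, p = 0.214, d = 0.252.
The smallest distance is between A and B.

A and B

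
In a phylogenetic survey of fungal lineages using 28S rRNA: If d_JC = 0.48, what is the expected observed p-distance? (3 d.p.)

0.355

p = (3/4)(1 − e^(−4d/3)) = 0.75 × (1 − e^(-0.64)) = 0.75 × (1 − 0.527292) = 0.354531.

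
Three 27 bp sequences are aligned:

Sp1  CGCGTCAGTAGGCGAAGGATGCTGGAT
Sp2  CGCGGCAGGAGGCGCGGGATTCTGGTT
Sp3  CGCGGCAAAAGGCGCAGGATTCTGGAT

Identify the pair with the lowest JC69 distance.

Sp1–Sp2: 6/27 differ, p = 0.222, d = 0.264.
Sp1–Sp3: 5/27 differ, p = 0.185, d = 0.213.
Sp2–Sp3: 4/27 differ, p = 0.148, d = 0.165.
The smallest distance is between Sp2 and Sp3.

Sp2 and Sp3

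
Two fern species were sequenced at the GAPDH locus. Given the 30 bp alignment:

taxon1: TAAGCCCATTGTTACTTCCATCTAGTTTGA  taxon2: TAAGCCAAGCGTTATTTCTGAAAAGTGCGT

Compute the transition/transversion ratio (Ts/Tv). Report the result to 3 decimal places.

Transitions are A↔G and C↔T; transversions are all other mismatches.
Transitions: 5. Transversions: 7.
R = 5/7 = 0.714285… ≈ 0.714 (to 3 d.p.).

0.714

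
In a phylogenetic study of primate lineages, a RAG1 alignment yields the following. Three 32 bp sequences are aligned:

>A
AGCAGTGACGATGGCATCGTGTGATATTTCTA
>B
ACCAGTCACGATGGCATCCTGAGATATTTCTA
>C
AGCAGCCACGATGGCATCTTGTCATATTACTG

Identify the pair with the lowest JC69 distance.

A–B: 4/32 differ, p = 0.125, d = 0.137.
A–C: 6/32 differ, p = 0.188, d = 0.216.
B–C: 7/32 differ, p = 0.219, d = 0.259.
The smallest distance is between A and B.

A and B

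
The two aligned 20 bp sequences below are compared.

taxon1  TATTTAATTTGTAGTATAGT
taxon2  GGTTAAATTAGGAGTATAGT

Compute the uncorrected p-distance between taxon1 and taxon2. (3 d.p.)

0.250

The sequences differ at 5 of 20 positions (sites 1, 2, 5, 10, 12).
p = 5/20 = 0.250.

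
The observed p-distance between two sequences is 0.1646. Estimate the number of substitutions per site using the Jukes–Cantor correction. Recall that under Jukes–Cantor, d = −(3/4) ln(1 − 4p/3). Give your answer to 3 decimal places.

d = −(3/4) ln(1 − 4p/3) = −0.75 ln(1 − 0.219467) = −0.75 ln(0.780533)
  = −0.75 × (-0.247778) = 0.185834 substitutions/site.

0.186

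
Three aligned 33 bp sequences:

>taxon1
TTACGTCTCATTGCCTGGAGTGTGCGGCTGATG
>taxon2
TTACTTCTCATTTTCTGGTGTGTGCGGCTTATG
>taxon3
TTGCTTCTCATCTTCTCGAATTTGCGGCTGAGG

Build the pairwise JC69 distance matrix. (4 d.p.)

d(taxon1,taxon2) = 0.1693, d(taxon1,taxon3) = 0.3390, d(taxon2,taxon3) = 0.2928

taxon1–taxon2: 5/33 sites differ → p ≈ 0.151515, d = −0.75 ln(1 − 0.20202) = 0.169254 ≈ 0.1693.
taxon1–taxon3: 9/33 sites differ → p ≈ 0.272727, d = −0.75 ln(1 − 0.363636) = 0.338988 ≈ 0.3390.
taxon2–taxon3: 8/33 sites differ → p ≈ 0.242424, d = −0.75 ln(1 − 0.323232) = 0.292820 ≈ 0.2928.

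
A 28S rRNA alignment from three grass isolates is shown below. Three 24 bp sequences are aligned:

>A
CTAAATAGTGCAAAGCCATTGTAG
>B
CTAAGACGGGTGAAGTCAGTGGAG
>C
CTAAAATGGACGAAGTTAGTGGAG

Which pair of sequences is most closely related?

A–B: 9/24 differ, p = 0.375, d = 0.520.
A–C: 9/24 differ, p = 0.375, d = 0.520.
B–C: 5/24 differ, p = 0.208, d = 0.244.
The smallest distance is between B and C.

B and C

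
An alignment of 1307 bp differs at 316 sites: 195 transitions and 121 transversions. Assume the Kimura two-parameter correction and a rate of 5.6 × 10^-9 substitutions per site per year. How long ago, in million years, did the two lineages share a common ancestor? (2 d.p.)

26.71

P = 195/1307 ≈ 0.149197 and Q = 121/1307 ≈ 0.092578.
Under the Kimura two-parameter model, d = −½ ln(1 − 2P − Q) − ¼ ln(1 − 2Q).
1 − 2P − Q = 0.609028, giving −½ ln(0.609028) = 0.247946.
1 − 2Q = 0.814844, giving −¼ ln(0.814844) = 0.051190.
d = 0.247946 + 0.051190 = 0.299136.
Under a molecular clock d = 2μt, so t = d/(2μ) = 0.299136 / (2 × 5.6 × 10^-9) = 26.71 million years.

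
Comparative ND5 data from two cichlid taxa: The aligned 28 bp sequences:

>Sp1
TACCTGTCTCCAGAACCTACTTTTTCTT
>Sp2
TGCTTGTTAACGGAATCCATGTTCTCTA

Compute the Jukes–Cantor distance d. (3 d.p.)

The sequences differ at 12 of 28 sites, so p = 12/28 ≈ 0.428571.
d = −(3/4) ln(1 − 4p/3) = −0.75 ln(1 − 0.571428) = −0.75 ln(0.428572)
  = −0.75 × (-0.847297) = 0.635473 substitutions/site.

0.635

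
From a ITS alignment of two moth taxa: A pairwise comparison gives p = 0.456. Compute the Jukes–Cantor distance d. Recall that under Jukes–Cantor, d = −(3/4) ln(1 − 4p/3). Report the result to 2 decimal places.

d = −(3/4) ln(1 − 4p/3) = −0.75 ln(1 − 0.608) = −0.75 ln(0.392)
  = −0.75 × (-0.936493) = 0.702370 substitutions/site.

0.70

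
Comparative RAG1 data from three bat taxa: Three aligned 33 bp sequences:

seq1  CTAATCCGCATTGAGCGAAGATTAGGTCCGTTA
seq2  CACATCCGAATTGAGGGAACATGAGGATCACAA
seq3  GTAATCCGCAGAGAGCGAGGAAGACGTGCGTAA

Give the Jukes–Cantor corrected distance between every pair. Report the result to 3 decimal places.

d(seq1,seq2) = 0.441, d(seq1,seq3) = 0.339, d(seq2,seq3) = 0.699

seq1–seq2: 11/33 sites differ → p ≈ 0.333333, d = −0.75 ln(1 − 0.444444) = 0.440839 ≈ 0.441.
seq1–seq3: 9/33 sites differ → p ≈ 0.272727, d = −0.75 ln(1 − 0.363636) = 0.338988 ≈ 0.339.
seq2–seq3: 15/33 sites differ → p ≈ 0.454545, d = −0.75 ln(1 − 0.60606) = 0.698667 ≈ 0.699.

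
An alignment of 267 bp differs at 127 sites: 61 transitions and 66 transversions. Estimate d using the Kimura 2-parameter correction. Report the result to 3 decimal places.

P = 61/267 ≈ 0.228464 and Q = 66/267 ≈ 0.247191.
Under the Kimura two-parameter model, d = −½ ln(1 − 2P − Q) − ¼ ln(1 − 2Q).
1 − 2P − Q = 0.295881, giving −½ ln(0.295881) = 0.608899.
1 − 2Q = 0.505618, giving −¼ ln(0.505618) = 0.170493.
d = 0.608899 + 0.170493 = 0.779392.

0.779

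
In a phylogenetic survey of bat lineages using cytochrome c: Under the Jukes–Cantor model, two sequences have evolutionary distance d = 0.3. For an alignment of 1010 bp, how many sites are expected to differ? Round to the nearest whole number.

Invert JC69: p = (3/4)(1 − e^(−4d/3)) = 0.75 × (1 − e^(-0.4)) = 0.75 × (1 − 0.670320) = 0.247260.
Expected differing sites = pL ≈ 0.247260 × 1010 = 249.7326 ≈ 250.

250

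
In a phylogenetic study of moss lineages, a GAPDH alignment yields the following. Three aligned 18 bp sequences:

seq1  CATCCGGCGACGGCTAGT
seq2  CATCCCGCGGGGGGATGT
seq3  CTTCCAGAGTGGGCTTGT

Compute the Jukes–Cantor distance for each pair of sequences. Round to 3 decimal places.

seq1–seq2: 6/18 sites differ → p ≈ 0.333333, d = −0.75 ln(1 − 0.444444) = 0.440839 ≈ 0.441.
seq1–seq3: 6/18 sites differ → p ≈ 0.333333, d = −0.75 ln(1 − 0.444444) = 0.440839 ≈ 0.441.
seq2–seq3: 6/18 sites differ → p ≈ 0.333333, d = −0.75 ln(1 − 0.444444) = 0.440839 ≈ 0.441.

d(seq1,seq2) = 0.441, d(seq1,seq3) = 0.441, d(seq2,seq3) = 0.441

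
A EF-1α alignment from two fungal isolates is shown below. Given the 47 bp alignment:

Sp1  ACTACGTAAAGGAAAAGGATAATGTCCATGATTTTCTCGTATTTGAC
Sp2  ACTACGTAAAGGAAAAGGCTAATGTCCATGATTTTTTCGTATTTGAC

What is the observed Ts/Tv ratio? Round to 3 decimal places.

1.000

Transitions are A↔G and C↔T; transversions are all other mismatches.
Transitions: 1. Transversions: 1.
R = 1/1 = 1.000.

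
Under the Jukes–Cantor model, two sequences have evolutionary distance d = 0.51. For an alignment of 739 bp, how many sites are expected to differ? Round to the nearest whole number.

273

Invert JC69: p = (3/4)(1 − e^(−4d/3)) = 0.75 × (1 − e^(-0.68)) = 0.75 × (1 − 0.506617) = 0.370037.
Expected differing sites = pL ≈ 0.370037 × 739 = 273.457343 ≈ 273.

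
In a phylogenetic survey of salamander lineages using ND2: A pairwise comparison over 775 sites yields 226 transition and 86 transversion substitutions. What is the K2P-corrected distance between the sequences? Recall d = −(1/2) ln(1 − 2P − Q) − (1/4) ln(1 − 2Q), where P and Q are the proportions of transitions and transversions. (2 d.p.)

P = 226/775 ≈ 0.291613 and Q = 86/775 ≈ 0.110968.
Under the Kimura two-parameter model, d = −½ ln(1 − 2P − Q) − ¼ ln(1 − 2Q).
1 − 2P − Q = 0.305806, giving −½ ln(0.305806) = 0.592402.
1 − 2Q = 0.778064, giving −¼ ln(0.778064) = 0.062737.
d = 0.592402 + 0.062737 = 0.655139.

0.66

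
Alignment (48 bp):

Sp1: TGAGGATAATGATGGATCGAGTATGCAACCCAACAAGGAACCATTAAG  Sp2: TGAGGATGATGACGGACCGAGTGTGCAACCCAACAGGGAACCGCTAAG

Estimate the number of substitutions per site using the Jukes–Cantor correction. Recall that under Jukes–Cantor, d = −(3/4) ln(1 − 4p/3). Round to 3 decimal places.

0.162

The sequences differ at 7 of 48 sites (8, 13, 17, 23, 36, 43, 44), so p = 7/48 ≈ 0.145833.
d = −(3/4) ln(1 − 4p/3) = −0.75 ln(1 − 0.194444) = −0.75 ln(0.805556)
  = −0.75 × (-0.216223) = 0.162167 substitutions/site.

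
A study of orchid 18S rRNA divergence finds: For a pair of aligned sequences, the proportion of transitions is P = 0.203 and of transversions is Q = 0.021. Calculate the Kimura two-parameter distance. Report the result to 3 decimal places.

Under the Kimura two-parameter model, d = −½ ln(1 − 2P − Q) − ¼ ln(1 − 2Q).
1 − 2P − Q = 0.573, giving −½ ln(0.573) = 0.278435.
1 − 2Q = 0.958, giving −¼ ln(0.958) = 0.010727.
d = 0.278435 + 0.010727 = 0.289162.

0.289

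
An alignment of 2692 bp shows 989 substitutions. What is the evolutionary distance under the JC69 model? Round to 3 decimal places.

0.505

p = 989/2692 ≈ 0.367385.
d = −(3/4) ln(1 − 4p/3) = −0.75 ln(1 − 0.489847) = −0.75 ln(0.510153)
  = −0.75 × (-0.673045) = 0.504784 substitutions/site.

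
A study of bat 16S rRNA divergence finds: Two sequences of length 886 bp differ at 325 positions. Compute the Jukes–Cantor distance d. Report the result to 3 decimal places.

p = 325/886 ≈ 0.366817.
d = −(3/4) ln(1 − 4p/3) = −0.75 ln(1 − 0.489089) = −0.75 ln(0.510911)
  = −0.75 × (-0.671560) = 0.503670 substitutions/site.

0.504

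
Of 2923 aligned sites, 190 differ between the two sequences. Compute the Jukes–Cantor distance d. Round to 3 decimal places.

p = 190/2923 ≈ 0.065002.
d = −(3/4) ln(1 − 4p/3) = −0.75 ln(1 − 0.086669) = −0.75 ln(0.913331)
  = −0.75 × (-0.090657) = 0.067993 substitutions/site.

0.068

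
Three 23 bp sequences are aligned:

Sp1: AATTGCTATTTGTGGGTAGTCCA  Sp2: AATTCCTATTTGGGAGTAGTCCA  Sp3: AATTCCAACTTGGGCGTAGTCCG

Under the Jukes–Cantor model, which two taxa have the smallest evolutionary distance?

Sp1 and Sp2

Sp1–Sp2: 3/23 differ, p = 0.130, d = 0.143.
Sp1–Sp3: 6/23 differ, p = 0.261, d = 0.321.
Sp2–Sp3: 4/23 differ, p = 0.174, d = 0.198.
The smallest distance is between Sp1 and Sp2.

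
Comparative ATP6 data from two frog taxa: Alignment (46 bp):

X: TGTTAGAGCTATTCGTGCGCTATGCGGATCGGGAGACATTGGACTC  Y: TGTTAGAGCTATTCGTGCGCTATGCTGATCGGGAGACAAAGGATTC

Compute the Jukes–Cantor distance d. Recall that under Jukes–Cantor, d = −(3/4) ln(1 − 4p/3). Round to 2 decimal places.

The sequences differ at 4 of 46 sites (26, 39, 40, 44), so p = 4/46 ≈ 0.086957.
d = −(3/4) ln(1 − 4p/3) = −0.75 ln(1 − 0.115943) = −0.75 ln(0.884057)
  = −0.75 × (-0.123234) = 0.092426 substitutions/site.

0.09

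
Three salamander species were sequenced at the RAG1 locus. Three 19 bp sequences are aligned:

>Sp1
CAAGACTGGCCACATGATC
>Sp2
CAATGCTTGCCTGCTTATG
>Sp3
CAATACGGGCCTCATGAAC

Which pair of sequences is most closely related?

Sp1–Sp2: 8/19 differ, p = 0.421, d = 0.618.
Sp1–Sp3: 4/19 differ, p = 0.211, d = 0.247.
Sp2–Sp3: 8/19 differ, p = 0.421, d = 0.618.
The smallest distance is between Sp1 and Sp3.

Sp1 and Sp3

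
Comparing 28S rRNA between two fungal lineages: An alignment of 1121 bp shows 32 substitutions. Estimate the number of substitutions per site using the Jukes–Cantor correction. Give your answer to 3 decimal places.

0.029

p = 32/1121 ≈ 0.028546.
d = −(3/4) ln(1 − 4p/3) = −0.75 ln(1 − 0.038061) = −0.75 ln(0.961939)
  = −0.75 × (-0.038804) = 0.029103 substitutions/site.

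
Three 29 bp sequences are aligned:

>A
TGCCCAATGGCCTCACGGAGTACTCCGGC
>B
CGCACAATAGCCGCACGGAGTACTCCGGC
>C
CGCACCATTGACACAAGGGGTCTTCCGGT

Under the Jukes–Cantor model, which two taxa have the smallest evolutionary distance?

A and B

A–B: 4/29 differ, p = 0.138, d = 0.152.
A–C: 11/29 differ, p = 0.379, d = 0.529.
B–C: 9/29 differ, p = 0.310, d = 0.401.
The smallest distance is between A and B.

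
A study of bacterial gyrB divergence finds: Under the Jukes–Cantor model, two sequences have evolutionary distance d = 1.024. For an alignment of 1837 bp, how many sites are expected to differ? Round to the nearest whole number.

1026

Invert JC69: p = (3/4)(1 − e^(−4d/3)) = 0.75 × (1 − e^(-1.365333)) = 0.75 × (1 − 0.255296) = 0.558528.
Expected differing sites = pL ≈ 0.558528 × 1837 = 1026.015936 ≈ 1026.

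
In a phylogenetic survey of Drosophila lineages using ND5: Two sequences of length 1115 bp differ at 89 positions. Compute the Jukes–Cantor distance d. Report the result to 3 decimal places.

0.084

p = 89/1115 ≈ 0.079821.
d = −(3/4) ln(1 − 4p/3) = −0.75 ln(1 − 0.106428) = −0.75 ln(0.893572)
  = −0.75 × (-0.112528) = 0.084396 substitutions/site.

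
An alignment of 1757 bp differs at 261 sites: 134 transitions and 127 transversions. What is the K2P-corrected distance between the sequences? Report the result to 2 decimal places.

P = 134/1757 ≈ 0.076266 and Q = 127/1757 ≈ 0.072282.
Under the Kimura two-parameter model, d = −½ ln(1 − 2P − Q) − ¼ ln(1 − 2Q).
1 − 2P − Q = 0.775186, giving −½ ln(0.775186) = 0.127326.
1 − 2Q = 0.855436, giving −¼ ln(0.855436) = 0.039036.
d = 0.127326 + 0.039036 = 0.166362.

0.17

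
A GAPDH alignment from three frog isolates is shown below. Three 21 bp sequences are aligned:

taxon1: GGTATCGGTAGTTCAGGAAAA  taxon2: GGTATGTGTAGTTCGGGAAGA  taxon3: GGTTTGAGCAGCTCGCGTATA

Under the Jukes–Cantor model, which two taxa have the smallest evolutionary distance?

taxon1 and taxon2

taxon1–taxon2: 4/21 differ, p = 0.190, d = 0.220.
taxon1–taxon3: 9/21 differ, p = 0.429, d = 0.635.
taxon2–taxon3: 7/21 differ, p = 0.333, d = 0.441.
The smallest distance is between taxon1 and taxon2.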